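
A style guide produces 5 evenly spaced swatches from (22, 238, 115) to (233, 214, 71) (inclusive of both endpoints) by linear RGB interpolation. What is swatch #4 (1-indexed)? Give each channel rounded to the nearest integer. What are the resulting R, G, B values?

With 5 swatches and endpoints inclusive, swatch 4 sits at t = (4 − 1)/(5 − 1) = 3/4 ≈ 0.75.
R = 22 + 0.75 × (233 − 22) = 180.25 → 180
G = 238 + 0.75 × (214 − 238) = 220 → 220
B = 115 + 0.75 × (71 − 115) = 82 → 82

(180, 220, 82)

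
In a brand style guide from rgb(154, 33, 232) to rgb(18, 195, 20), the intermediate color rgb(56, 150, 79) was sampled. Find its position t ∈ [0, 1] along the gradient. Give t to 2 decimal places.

Invert the lerp on the B channel (largest span, 212): t = (79 − 232) / (20 − 232) = -153/-212 = 0.7217.
Check on R: (56 − 154)/(18 − 154) = 0.7206 ✓

0.72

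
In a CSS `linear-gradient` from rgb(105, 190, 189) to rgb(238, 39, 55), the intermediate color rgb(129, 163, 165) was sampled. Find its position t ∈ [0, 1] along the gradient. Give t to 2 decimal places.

0.18

Invert the lerp on the G channel (largest span, 151): t = (163 − 190) / (39 − 190) = -27/-151 = 0.17881.
Check on R: (129 − 105)/(238 − 105) = 0.1805 ✓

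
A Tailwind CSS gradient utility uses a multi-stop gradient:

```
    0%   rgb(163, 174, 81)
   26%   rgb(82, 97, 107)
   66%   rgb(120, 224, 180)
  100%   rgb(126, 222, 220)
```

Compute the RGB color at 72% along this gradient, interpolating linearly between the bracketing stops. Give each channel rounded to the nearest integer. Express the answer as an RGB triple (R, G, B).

(121, 224, 187)

72% lies between the 66% and 100% stops, so the local fraction is t = (72 − 66)/(100 − 66) = 6/34 ≈ 0.1765.
R = 120 + 0.1765 × (126 − 120) = 121.059 → 121
G = 224 + 0.1765 × (222 − 224) = 223.647 → 224
B = 180 + 0.1765 × (220 − 180) = 187.06 → 187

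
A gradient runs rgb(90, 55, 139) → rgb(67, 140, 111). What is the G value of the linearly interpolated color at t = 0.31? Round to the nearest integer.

G = 55 + 0.31 × (140 − 55) = 81.35 → 81

81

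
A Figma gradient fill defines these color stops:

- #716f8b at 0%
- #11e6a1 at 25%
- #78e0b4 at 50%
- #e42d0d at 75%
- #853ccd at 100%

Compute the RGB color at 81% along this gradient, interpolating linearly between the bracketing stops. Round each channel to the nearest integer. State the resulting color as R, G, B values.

81% lies between the 75% and 100% stops, so the local fraction is t = (81 − 75)/(100 − 75) = 6/25 ≈ 0.24.
#e42d0d → (228, 45, 13); #853ccd → (133, 60, 205).
R = 228 + 0.24 × (133 − 228) = 205.2 → 205
G = 45 + 0.24 × (60 − 45) = 48.6 → 49
B = 13 + 0.24 × (205 − 13) = 59.08 → 59

(205, 49, 59)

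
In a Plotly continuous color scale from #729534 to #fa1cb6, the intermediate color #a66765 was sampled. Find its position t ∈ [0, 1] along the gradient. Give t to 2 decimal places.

Invert the lerp on the R channel (largest span, 136): t = (166 − 114) / (250 − 114) = 52/136 = 0.38235.
Check on G: (103 − 149)/(28 − 149) = 0.3802 ✓

0.38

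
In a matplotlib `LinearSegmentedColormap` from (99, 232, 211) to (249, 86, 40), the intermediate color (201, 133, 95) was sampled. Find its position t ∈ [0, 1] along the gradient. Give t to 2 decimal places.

0.68

Invert the lerp on the B channel (largest span, 171): t = (95 − 211) / (40 − 211) = -116/-171 = 0.67836.
Check on R: (201 − 99)/(249 − 99) = 0.68 ✓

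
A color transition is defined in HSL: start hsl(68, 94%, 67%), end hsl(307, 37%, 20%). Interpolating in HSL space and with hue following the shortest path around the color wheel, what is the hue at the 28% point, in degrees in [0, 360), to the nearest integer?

34

Hue: 307 − 68 = 239°, but |239| > 180 so the shorter arc goes the other way: Δh = 239 − 360 = -121°.
H = 68 + 0.28 × (-121) = 34.12 → 34°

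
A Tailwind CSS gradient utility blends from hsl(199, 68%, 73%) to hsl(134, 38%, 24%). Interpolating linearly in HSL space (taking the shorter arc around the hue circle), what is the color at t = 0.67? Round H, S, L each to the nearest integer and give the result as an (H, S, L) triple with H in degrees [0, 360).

Hue arc: Δh = 134 − 199 = -65° (|Δh| ≤ 180, already the shorter path).
H = 199 + 0.67 × (-65) = 155.45 → 155°
S = 68 + 0.67 × (38 − 68) = 47.9 → 48%
L = 73 + 0.67 × (24 − 73) = 40.17 → 40%

(155, 48, 40)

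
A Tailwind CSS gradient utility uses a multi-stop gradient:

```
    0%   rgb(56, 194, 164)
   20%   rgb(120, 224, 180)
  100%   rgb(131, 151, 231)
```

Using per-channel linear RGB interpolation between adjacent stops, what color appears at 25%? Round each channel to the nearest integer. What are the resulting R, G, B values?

25% lies between the 20% and 100% stops, so the local fraction is t = (25 − 20)/(100 − 20) = 5/80 ≈ 0.0625.
R = 120 + 0.0625 × (131 − 120) = 120.688 → 121
G = 224 + 0.0625 × (151 − 224) = 219.438 → 219
B = 180 + 0.0625 × (231 − 180) = 183.188 → 183

(121, 219, 183)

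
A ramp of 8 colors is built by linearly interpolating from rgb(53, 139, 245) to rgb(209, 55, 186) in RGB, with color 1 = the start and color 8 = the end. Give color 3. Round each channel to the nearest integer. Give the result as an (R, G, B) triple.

With 8 swatches and endpoints inclusive, swatch 3 sits at t = (3 − 1)/(8 − 1) = 2/7 ≈ 0.2857.
R = 53 + 0.2857 × (209 − 53) = 97.569 → 98
G = 139 + 0.2857 × (55 − 139) = 115.001 → 115
B = 245 + 0.2857 × (186 − 245) = 228.144 → 228

(98, 115, 228)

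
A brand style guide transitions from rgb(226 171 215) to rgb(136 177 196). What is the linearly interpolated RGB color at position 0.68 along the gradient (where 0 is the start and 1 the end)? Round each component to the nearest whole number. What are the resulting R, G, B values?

R = 226 + 0.68 × (136 − 226) = 226 + 0.68 × -90 = 164.8 → 165
G = 171 + 0.68 × (177 − 171) = 171 + 0.68 × 6 = 175.08 → 175
B = 215 + 0.68 × (196 − 215) = 215 + 0.68 × -19 = 202.08 → 202

(165, 175, 202)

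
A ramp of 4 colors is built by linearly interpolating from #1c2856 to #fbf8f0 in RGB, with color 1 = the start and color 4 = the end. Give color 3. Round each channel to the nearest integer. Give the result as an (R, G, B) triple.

With 4 swatches and endpoints inclusive, swatch 3 sits at t = (3 − 1)/(4 − 1) = 2/3 ≈ 0.6667.
#1c2856 → (28, 40, 86); #fbf8f0 → (251, 248, 240).
R = 28 + 0.6667 × (251 − 28) = 176.674 → 177
G = 40 + 0.6667 × (248 − 40) = 178.674 → 179
B = 86 + 0.6667 × (240 − 86) = 188.672 → 189

(177, 179, 189)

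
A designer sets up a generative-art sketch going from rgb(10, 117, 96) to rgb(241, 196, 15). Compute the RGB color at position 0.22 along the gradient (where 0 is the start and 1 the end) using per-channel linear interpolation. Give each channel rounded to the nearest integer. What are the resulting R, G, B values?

R = 10 + 0.22 × (241 − 10) = 10 + 0.22 × 231 = 60.82 → 61
G = 117 + 0.22 × (196 − 117) = 117 + 0.22 × 79 = 134.38 → 134
B = 96 + 0.22 × (15 − 96) = 96 + 0.22 × -81 = 78.18 → 78

(61, 134, 78)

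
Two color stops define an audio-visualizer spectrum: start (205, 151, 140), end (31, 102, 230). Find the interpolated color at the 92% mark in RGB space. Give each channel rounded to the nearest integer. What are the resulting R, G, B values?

92% corresponds to t = 0.92.
R = 205 + 0.92 × (31 − 205) = 205 + 0.92 × -174 = 44.92 → 45
G = 151 + 0.92 × (102 − 151) = 151 + 0.92 × -49 = 105.92 → 106
B = 140 + 0.92 × (230 − 140) = 140 + 0.92 × 90 = 222.8 → 223

(45, 106, 223)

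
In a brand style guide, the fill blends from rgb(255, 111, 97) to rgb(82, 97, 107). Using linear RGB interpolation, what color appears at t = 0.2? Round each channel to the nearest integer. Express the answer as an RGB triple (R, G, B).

R = 255 + 0.2 × (82 − 255) = 255 + 0.2 × -173 = 220.4 → 220
G = 111 + 0.2 × (97 − 111) = 111 + 0.2 × -14 = 108.2 → 108
B = 97 + 0.2 × (107 − 97) = 97 + 0.2 × 10 = 99 → 99

(220, 108, 99)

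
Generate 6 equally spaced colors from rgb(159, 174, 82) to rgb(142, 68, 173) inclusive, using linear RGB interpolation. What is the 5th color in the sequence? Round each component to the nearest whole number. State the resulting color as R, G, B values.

With 6 swatches and endpoints inclusive, swatch 5 sits at t = (5 − 1)/(6 − 1) = 4/5 ≈ 0.8.
R = 159 + 0.8 × (142 − 159) = 145.4 → 145
G = 174 + 0.8 × (68 − 174) = 89.2 → 89
B = 82 + 0.8 × (173 − 82) = 154.8 → 155

(145, 89, 155)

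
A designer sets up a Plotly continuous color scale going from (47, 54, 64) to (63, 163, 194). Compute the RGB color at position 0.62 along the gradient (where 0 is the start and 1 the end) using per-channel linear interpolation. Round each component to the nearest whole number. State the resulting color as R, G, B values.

(57, 122, 145)

R = 47 + 0.62 × (63 − 47) = 47 + 0.62 × 16 = 56.92 → 57
G = 54 + 0.62 × (163 − 54) = 54 + 0.62 × 109 = 121.58 → 122
B = 64 + 0.62 × (194 − 64) = 64 + 0.62 × 130 = 144.6 → 145
So the blended color is (57, 122, 145), about #397a91.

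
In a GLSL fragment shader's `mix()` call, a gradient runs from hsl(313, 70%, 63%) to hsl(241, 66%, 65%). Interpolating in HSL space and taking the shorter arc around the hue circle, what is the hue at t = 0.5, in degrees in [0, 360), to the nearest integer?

277

Hue arc: Δh = 241 − 313 = -72° (|Δh| ≤ 180, already the shorter path).
H = 313 + 0.5 × (-72) = 277 → 277°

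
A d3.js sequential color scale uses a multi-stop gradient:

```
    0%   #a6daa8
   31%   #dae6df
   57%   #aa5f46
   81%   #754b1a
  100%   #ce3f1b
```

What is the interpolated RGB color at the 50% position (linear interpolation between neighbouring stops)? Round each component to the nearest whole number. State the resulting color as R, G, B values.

(183, 131, 111)

50% lies between the 31% and 57% stops, so the local fraction is t = (50 − 31)/(57 − 31) = 19/26 ≈ 0.7308.
#dae6df → (218, 230, 223); #aa5f46 → (170, 95, 70).
R = 218 + 0.7308 × (170 − 218) = 182.922 → 183
G = 230 + 0.7308 × (95 − 230) = 131.342 → 131
B = 223 + 0.7308 × (70 − 223) = 111.188 → 111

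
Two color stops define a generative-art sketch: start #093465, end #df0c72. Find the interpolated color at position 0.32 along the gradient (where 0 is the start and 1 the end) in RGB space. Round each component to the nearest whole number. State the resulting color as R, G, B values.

(77, 39, 105)

#093465 → (9, 52, 101); #df0c72 → (223, 12, 114).
R = 9 + 0.32 × (223 − 9) = 9 + 0.32 × 214 = 77.48 → 77
G = 52 + 0.32 × (12 − 52) = 52 + 0.32 × -40 = 39.2 → 39
B = 101 + 0.32 × (114 − 101) = 101 + 0.32 × 13 = 105.16 → 105
So the blended color is (77, 39, 105), about #4d2769.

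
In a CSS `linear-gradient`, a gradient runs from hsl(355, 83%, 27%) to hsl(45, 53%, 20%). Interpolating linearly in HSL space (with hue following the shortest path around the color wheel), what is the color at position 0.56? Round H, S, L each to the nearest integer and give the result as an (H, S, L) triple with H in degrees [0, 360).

(23, 66, 23)

Hue: 45 − 355 = -310°, but |-310| > 180 so the shorter arc goes the other way: Δh = -310 + 360 = 50°.
H = 355 + 0.56 × (50) = 383 → 383 → 383 mod 360 = 23°
S = 83 + 0.56 × (53 − 83) = 66.2 → 66%
L = 27 + 0.56 × (20 − 27) = 23.08 → 23%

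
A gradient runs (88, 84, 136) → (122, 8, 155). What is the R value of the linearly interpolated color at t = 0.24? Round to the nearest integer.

R = 88 + 0.24 × (122 − 88) = 96.16 → 96

96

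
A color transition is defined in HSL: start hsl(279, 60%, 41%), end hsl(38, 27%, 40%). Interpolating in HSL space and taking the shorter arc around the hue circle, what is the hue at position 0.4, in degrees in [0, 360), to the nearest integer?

327

Hue: 38 − 279 = -241°, but |-241| > 180 so the shorter arc goes the other way: Δh = -241 + 360 = 119°.
H = 279 + 0.4 × (119) = 326.6 → 327°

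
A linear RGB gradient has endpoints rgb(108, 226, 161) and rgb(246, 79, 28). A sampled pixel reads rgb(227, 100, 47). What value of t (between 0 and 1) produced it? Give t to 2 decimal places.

0.86

Invert the lerp on the G channel (largest span, 147): t = (100 − 226) / (79 − 226) = -126/-147 = 0.85714.
Check on R: (227 − 108)/(246 − 108) = 0.8623 ✓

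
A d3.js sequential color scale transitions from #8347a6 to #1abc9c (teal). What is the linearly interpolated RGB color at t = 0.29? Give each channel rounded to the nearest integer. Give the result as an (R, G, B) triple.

#8347a6 → (131, 71, 166); #1abc9c → (26, 188, 156).
R = 131 + 0.29 × (26 − 131) = 131 + 0.29 × -105 = 100.55 → 101
G = 71 + 0.29 × (188 − 71) = 71 + 0.29 × 117 = 104.93 → 105
B = 166 + 0.29 × (156 − 166) = 166 + 0.29 × -10 = 163.1 → 163
So the blended color is (101, 105, 163), about #6569a3.

(101, 105, 163)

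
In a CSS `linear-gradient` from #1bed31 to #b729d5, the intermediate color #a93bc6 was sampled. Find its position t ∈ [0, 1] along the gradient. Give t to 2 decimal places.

Invert the lerp on the G channel (largest span, 196): t = (59 − 237) / (41 − 237) = -178/-196 = 0.90816.
Check on R: (169 − 27)/(183 − 27) = 0.9103 ✓

0.91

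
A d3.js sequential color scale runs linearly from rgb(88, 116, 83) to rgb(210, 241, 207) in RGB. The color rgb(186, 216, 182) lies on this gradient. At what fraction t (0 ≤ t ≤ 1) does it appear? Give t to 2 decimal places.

0.80

Invert the lerp on the G channel (largest span, 125): t = (216 − 116) / (241 − 116) = 100/125 = 0.8.
Check on R: (186 − 88)/(210 − 88) = 0.8033 ✓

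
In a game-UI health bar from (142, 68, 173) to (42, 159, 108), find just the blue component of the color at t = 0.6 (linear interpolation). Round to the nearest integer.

B = 173 + 0.6 × (108 − 173) = 134 → 134

134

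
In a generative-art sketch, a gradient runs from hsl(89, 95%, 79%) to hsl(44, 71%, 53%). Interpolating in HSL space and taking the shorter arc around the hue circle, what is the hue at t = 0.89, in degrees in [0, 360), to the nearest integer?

Hue arc: Δh = 44 − 89 = -45° (|Δh| ≤ 180, already the shorter path).
H = 89 + 0.89 × (-45) = 48.95 → 49°

49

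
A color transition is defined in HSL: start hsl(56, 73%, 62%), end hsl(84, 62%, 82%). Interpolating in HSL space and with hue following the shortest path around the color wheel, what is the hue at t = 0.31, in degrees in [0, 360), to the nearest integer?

65

Hue arc: Δh = 84 − 56 = 28° (|Δh| ≤ 180, already the shorter path).
H = 56 + 0.31 × (28) = 64.68 → 65°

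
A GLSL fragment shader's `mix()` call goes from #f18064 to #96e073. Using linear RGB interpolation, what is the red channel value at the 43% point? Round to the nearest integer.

R₁ = 241 (from #f18064), R₂ = 150 (from #96e073).
R = 241 + 0.43 × (150 − 241) = 201.87 → 202

202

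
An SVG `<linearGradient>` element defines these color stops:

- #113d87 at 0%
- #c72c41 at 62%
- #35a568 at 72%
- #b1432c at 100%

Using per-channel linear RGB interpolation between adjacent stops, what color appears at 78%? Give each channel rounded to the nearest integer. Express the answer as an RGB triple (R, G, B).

78% lies between the 72% and 100% stops, so the local fraction is t = (78 − 72)/(100 − 72) = 6/28 ≈ 0.2143.
#35a568 → (53, 165, 104); #b1432c → (177, 67, 44).
R = 53 + 0.2143 × (177 − 53) = 79.573 → 80
G = 165 + 0.2143 × (67 − 165) = 143.999 → 144
B = 104 + 0.2143 × (44 − 104) = 91.142 → 91

(80, 144, 91)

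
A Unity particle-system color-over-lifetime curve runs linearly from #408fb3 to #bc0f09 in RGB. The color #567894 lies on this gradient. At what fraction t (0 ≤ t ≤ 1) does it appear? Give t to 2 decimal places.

0.18

Invert the lerp on the B channel (largest span, 170): t = (148 − 179) / (9 − 179) = -31/-170 = 0.18235.
Check on R: (86 − 64)/(188 − 64) = 0.1774 ✓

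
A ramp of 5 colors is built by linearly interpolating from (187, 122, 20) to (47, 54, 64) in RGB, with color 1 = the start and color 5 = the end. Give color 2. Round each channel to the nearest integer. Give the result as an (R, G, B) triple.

With 5 swatches and endpoints inclusive, swatch 2 sits at t = (2 − 1)/(5 − 1) = 1/4 ≈ 0.25.
R = 187 + 0.25 × (47 − 187) = 152 → 152
G = 122 + 0.25 × (54 − 122) = 105 → 105
B = 20 + 0.25 × (64 − 20) = 31 → 31

(152, 105, 31)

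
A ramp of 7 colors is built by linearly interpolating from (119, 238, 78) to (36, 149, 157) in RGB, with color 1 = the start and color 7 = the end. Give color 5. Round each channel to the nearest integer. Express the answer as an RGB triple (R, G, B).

(64, 179, 131)

With 7 swatches and endpoints inclusive, swatch 5 sits at t = (5 − 1)/(7 − 1) = 4/6 ≈ 0.6667.
R = 119 + 0.6667 × (36 − 119) = 63.664 → 64
G = 238 + 0.6667 × (149 − 238) = 178.664 → 179
B = 78 + 0.6667 × (157 − 78) = 130.669 → 131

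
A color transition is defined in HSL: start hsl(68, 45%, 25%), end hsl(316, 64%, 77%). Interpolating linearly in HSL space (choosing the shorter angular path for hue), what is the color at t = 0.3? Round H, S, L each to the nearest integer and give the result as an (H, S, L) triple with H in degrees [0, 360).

(34, 51, 41)

Hue: 316 − 68 = 248°, but |248| > 180 so the shorter arc goes the other way: Δh = 248 − 360 = -112°.
H = 68 + 0.3 × (-112) = 34.4 → 34°
S = 45 + 0.3 × (64 − 45) = 50.7 → 51%
L = 25 + 0.3 × (77 − 25) = 40.6 → 41%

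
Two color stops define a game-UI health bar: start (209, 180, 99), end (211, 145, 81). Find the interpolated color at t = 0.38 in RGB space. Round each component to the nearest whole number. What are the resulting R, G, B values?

(210, 167, 92)

R = 209 + 0.38 × (211 − 209) = 209 + 0.38 × 2 = 209.76 → 210
G = 180 + 0.38 × (145 − 180) = 180 + 0.38 × -35 = 166.7 → 167
B = 99 + 0.38 × (81 − 99) = 99 + 0.38 × -18 = 92.16 → 92
So the blended color is (210, 167, 92), about #d2a75c.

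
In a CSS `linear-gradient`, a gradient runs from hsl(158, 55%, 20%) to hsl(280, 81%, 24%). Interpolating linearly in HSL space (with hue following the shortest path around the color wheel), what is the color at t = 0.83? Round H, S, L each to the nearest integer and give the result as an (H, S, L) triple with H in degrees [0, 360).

(259, 77, 23)

Hue arc: Δh = 280 − 158 = 122° (|Δh| ≤ 180, already the shorter path).
H = 158 + 0.83 × (122) = 259.26 → 259°
S = 55 + 0.83 × (81 − 55) = 76.58 → 77%
L = 20 + 0.83 × (24 − 20) = 23.32 → 23%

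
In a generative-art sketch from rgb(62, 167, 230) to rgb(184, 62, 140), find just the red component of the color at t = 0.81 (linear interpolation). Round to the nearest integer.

R = 62 + 0.81 × (184 − 62) = 160.82 → 161

161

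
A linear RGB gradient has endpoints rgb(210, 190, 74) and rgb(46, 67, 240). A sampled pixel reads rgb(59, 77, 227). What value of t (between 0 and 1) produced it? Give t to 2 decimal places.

0.92

Invert the lerp on the B channel (largest span, 166): t = (227 − 74) / (240 − 74) = 153/166 = 0.92169.
Check on R: (59 − 210)/(46 − 210) = 0.9207 ✓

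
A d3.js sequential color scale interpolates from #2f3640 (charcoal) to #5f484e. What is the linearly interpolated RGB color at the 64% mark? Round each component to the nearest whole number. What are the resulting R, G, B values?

(78, 66, 73)

#2f3640 → (47, 54, 64); #5f484e → (95, 72, 78).
64% corresponds to t = 0.64.
R = 47 + 0.64 × (95 − 47) = 47 + 0.64 × 48 = 77.72 → 78
G = 54 + 0.64 × (72 − 54) = 54 + 0.64 × 18 = 65.52 → 66
B = 64 + 0.64 × (78 − 64) = 64 + 0.64 × 14 = 72.96 → 73
So the blended color is (78, 66, 73), about #4e4249.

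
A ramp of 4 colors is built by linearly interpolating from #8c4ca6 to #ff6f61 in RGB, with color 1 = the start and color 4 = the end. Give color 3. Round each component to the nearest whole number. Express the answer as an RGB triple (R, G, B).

(217, 99, 120)

With 4 swatches and endpoints inclusive, swatch 3 sits at t = (3 − 1)/(4 − 1) = 2/3 ≈ 0.6667.
#8c4ca6 → (140, 76, 166); #ff6f61 → (255, 111, 97).
R = 140 + 0.6667 × (255 − 140) = 216.671 → 217
G = 76 + 0.6667 × (111 − 76) = 99.334 → 99
B = 166 + 0.6667 × (97 − 166) = 119.998 → 120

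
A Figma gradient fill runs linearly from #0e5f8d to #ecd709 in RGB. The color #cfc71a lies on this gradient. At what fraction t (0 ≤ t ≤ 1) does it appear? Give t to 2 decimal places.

Invert the lerp on the R channel (largest span, 222): t = (207 − 14) / (236 − 14) = 193/222 = 0.86937.
Check on G: (199 − 95)/(215 − 95) = 0.8667 ✓

0.87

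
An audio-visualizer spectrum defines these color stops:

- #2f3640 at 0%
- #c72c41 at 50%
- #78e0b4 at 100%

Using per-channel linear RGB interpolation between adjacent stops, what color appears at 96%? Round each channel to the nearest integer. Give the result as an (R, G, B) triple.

96% lies between the 50% and 100% stops, so the local fraction is t = (96 − 50)/(100 − 50) = 46/50 ≈ 0.92.
#c72c41 → (199, 44, 65); #78e0b4 → (120, 224, 180).
R = 199 + 0.92 × (120 − 199) = 126.32 → 126
G = 44 + 0.92 × (224 − 44) = 209.6 → 210
B = 65 + 0.92 × (180 − 65) = 170.8 → 171

(126, 210, 171)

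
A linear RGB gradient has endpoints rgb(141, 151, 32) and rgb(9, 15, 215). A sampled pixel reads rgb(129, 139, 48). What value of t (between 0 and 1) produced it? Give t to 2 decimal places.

0.09

Invert the lerp on the B channel (largest span, 183): t = (48 − 32) / (215 − 32) = 16/183 = 0.087432.
Check on R: (129 − 141)/(9 − 141) = 0.09091 ✓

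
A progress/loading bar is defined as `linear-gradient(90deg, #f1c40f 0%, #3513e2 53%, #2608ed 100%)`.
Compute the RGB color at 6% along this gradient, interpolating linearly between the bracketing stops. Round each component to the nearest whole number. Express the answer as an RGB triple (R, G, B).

6% lies between the 0% and 53% stops, so the local fraction is t = (6 − 0)/(53 − 0) = 6/53 ≈ 0.1132.
#f1c40f → (241, 196, 15); #3513e2 → (53, 19, 226).
R = 241 + 0.1132 × (53 − 241) = 219.718 → 220
G = 196 + 0.1132 × (19 − 196) = 175.964 → 176
B = 15 + 0.1132 × (226 − 15) = 38.885 → 39

(220, 176, 39)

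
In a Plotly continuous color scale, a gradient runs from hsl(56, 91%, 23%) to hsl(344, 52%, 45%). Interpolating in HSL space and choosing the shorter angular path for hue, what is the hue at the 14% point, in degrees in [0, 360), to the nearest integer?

46

Hue: 344 − 56 = 288°, but |288| > 180 so the shorter arc goes the other way: Δh = 288 − 360 = -72°.
H = 56 + 0.14 × (-72) = 45.92 → 46°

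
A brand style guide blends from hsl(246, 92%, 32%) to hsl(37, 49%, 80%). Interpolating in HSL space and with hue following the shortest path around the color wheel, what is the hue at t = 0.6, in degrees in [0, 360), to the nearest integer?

337

Hue: 37 − 246 = -209°, but |-209| > 180 so the shorter arc goes the other way: Δh = -209 + 360 = 151°.
H = 246 + 0.6 × (151) = 336.6 → 337°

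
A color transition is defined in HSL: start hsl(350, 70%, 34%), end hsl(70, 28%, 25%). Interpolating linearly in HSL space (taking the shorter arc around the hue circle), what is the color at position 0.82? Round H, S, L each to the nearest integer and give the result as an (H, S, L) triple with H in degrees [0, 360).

Hue: 70 − 350 = -280°, but |-280| > 180 so the shorter arc goes the other way: Δh = -280 + 360 = 80°.
H = 350 + 0.82 × (80) = 415.6 → 416 → 416 mod 360 = 56°
S = 70 + 0.82 × (28 − 70) = 35.56 → 36%
L = 34 + 0.82 × (25 − 34) = 26.62 → 27%

(56, 36, 27)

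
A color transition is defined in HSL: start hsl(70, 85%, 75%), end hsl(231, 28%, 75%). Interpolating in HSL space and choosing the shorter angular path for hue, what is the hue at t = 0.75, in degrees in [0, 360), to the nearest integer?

191

Hue arc: Δh = 231 − 70 = 161° (|Δh| ≤ 180, already the shorter path).
H = 70 + 0.75 × (161) = 190.75 → 191°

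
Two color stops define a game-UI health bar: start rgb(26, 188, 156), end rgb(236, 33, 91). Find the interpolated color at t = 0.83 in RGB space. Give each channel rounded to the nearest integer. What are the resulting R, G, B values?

(200, 59, 102)

R = 26 + 0.83 × (236 − 26) = 26 + 0.83 × 210 = 200.3 → 200
G = 188 + 0.83 × (33 − 188) = 188 + 0.83 × -155 = 59.35 → 59
B = 156 + 0.83 × (91 − 156) = 156 + 0.83 × -65 = 102.05 → 102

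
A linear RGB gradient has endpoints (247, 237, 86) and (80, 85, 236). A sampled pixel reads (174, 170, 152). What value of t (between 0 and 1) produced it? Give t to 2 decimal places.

Invert the lerp on the R channel (largest span, 167): t = (174 − 247) / (80 − 247) = -73/-167 = 0.43713.
Check on G: (170 − 237)/(85 − 237) = 0.4408 ✓

0.44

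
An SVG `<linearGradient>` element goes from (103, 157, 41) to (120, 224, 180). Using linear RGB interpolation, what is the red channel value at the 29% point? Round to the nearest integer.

R = 103 + 0.29 × (120 − 103) = 107.93 → 108

108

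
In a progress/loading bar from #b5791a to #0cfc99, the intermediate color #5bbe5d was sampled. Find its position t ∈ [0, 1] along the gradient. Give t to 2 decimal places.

0.53

Invert the lerp on the R channel (largest span, 169): t = (91 − 181) / (12 − 181) = -90/-169 = 0.53254.
Check on G: (190 − 121)/(252 − 121) = 0.5267 ✓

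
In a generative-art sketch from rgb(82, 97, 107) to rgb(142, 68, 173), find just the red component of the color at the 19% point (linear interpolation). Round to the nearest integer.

R = 82 + 0.19 × (142 − 82) = 93.4 → 93

93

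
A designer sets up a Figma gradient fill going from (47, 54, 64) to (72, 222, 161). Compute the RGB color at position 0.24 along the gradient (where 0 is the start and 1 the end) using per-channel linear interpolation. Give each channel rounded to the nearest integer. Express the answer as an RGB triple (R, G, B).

(53, 94, 87)

R = 47 + 0.24 × (72 − 47) = 47 + 0.24 × 25 = 53 → 53
G = 54 + 0.24 × (222 − 54) = 54 + 0.24 × 168 = 94.32 → 94
B = 64 + 0.24 × (161 − 64) = 64 + 0.24 × 97 = 87.28 → 87
So the blended color is (53, 94, 87), about #355e57.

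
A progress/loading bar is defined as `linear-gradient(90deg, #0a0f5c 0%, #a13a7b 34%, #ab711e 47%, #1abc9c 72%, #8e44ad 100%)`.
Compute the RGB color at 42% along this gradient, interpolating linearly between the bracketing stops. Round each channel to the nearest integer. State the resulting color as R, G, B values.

(167, 92, 66)

42% lies between the 34% and 47% stops, so the local fraction is t = (42 − 34)/(47 − 34) = 8/13 ≈ 0.6154.
#a13a7b → (161, 58, 123); #ab711e → (171, 113, 30).
R = 161 + 0.6154 × (171 − 161) = 167.154 → 167
G = 58 + 0.6154 × (113 − 58) = 91.847 → 92
B = 123 + 0.6154 × (30 − 123) = 65.768 → 66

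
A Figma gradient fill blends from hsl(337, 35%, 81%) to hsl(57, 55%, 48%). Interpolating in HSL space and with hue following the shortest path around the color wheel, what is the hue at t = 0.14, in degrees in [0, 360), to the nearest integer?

348

Hue: 57 − 337 = -280°, but |-280| > 180 so the shorter arc goes the other way: Δh = -280 + 360 = 80°.
H = 337 + 0.14 × (80) = 348.2 → 348°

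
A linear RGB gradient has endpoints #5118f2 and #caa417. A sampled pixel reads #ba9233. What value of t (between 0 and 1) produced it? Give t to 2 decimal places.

0.87

Invert the lerp on the B channel (largest span, 219): t = (51 − 242) / (23 − 242) = -191/-219 = 0.87215.
Check on R: (186 − 81)/(202 − 81) = 0.8678 ✓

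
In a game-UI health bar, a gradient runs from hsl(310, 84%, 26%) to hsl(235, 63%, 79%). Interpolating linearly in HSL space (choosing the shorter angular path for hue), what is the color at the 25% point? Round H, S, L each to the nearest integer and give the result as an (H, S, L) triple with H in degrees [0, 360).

Hue arc: Δh = 235 − 310 = -75° (|Δh| ≤ 180, already the shorter path).
H = 310 + 0.25 × (-75) = 291.25 → 291°
S = 84 + 0.25 × (63 − 84) = 78.75 → 79%
L = 26 + 0.25 × (79 − 26) = 39.25 → 39%

(291, 79, 39)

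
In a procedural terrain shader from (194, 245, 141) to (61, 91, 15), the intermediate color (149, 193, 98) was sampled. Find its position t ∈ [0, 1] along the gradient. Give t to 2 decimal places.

Invert the lerp on the G channel (largest span, 154): t = (193 − 245) / (91 − 245) = -52/-154 = 0.33766.
Check on R: (149 − 194)/(61 − 194) = 0.3383 ✓

0.34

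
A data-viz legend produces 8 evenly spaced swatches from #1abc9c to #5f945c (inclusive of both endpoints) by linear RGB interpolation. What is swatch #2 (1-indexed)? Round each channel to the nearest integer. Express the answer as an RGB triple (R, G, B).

With 8 swatches and endpoints inclusive, swatch 2 sits at t = (2 − 1)/(8 − 1) = 1/7 ≈ 0.1429.
#1abc9c → (26, 188, 156); #5f945c → (95, 148, 92).
R = 26 + 0.1429 × (95 − 26) = 35.86 → 36
G = 188 + 0.1429 × (148 − 188) = 182.284 → 182
B = 156 + 0.1429 × (92 − 156) = 146.854 → 147

(36, 182, 147)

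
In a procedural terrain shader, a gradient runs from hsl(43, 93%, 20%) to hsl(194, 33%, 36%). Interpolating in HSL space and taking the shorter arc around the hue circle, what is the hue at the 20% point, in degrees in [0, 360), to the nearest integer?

73

Hue arc: Δh = 194 − 43 = 151° (|Δh| ≤ 180, already the shorter path).
H = 43 + 0.2 × (151) = 73.2 → 73°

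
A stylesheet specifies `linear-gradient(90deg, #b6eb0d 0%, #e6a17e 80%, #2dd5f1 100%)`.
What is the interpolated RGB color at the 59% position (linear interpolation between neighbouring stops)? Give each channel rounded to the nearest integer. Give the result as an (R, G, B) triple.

(217, 180, 96)

59% lies between the 0% and 80% stops, so the local fraction is t = (59 − 0)/(80 − 0) = 59/80 ≈ 0.7375.
#b6eb0d → (182, 235, 13); #e6a17e → (230, 161, 126).
R = 182 + 0.7375 × (230 − 182) = 217.4 → 217
G = 235 + 0.7375 × (161 − 235) = 180.425 → 180
B = 13 + 0.7375 × (126 − 13) = 96.338 → 96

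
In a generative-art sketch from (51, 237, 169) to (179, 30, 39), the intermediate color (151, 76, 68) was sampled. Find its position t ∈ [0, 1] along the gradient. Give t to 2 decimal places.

0.78

Invert the lerp on the G channel (largest span, 207): t = (76 − 237) / (30 − 237) = -161/-207 = 0.77778.
Check on R: (151 − 51)/(179 − 51) = 0.7812 ✓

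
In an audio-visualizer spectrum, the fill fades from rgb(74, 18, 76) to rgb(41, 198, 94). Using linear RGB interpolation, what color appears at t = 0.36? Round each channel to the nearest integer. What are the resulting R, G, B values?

(62, 83, 82)

R = 74 + 0.36 × (41 − 74) = 74 + 0.36 × -33 = 62.12 → 62
G = 18 + 0.36 × (198 − 18) = 18 + 0.36 × 180 = 82.8 → 83
B = 76 + 0.36 × (94 − 76) = 76 + 0.36 × 18 = 82.48 → 82
So the blended color is (62, 83, 82), about #3e5352.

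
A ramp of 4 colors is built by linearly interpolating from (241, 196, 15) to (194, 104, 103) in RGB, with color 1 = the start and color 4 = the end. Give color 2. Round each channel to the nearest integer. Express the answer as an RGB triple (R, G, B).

With 4 swatches and endpoints inclusive, swatch 2 sits at t = (2 − 1)/(4 − 1) = 1/3 ≈ 0.3333.
R = 241 + 0.3333 × (194 − 241) = 225.335 → 225
G = 196 + 0.3333 × (104 − 196) = 165.336 → 165
B = 15 + 0.3333 × (103 − 15) = 44.33 → 44

(225, 165, 44)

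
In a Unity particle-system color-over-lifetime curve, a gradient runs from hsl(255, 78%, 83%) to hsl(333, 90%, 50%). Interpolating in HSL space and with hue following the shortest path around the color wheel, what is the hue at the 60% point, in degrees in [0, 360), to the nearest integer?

Hue arc: Δh = 333 − 255 = 78° (|Δh| ≤ 180, already the shorter path).
H = 255 + 0.6 × (78) = 301.8 → 302°

302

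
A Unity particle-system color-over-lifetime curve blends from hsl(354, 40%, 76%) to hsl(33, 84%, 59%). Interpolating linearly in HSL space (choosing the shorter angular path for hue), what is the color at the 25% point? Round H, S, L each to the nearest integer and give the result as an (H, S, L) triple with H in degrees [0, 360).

Hue: 33 − 354 = -321°, but |-321| > 180 so the shorter arc goes the other way: Δh = -321 + 360 = 39°.
H = 354 + 0.25 × (39) = 363.75 → 364 → 364 mod 360 = 4°
S = 40 + 0.25 × (84 − 40) = 51 → 51%
L = 76 + 0.25 × (59 − 76) = 71.75 → 72%

(4, 51, 72)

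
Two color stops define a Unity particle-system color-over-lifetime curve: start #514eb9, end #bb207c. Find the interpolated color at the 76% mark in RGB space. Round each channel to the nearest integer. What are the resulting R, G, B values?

(162, 43, 139)

#514eb9 → (81, 78, 185); #bb207c → (187, 32, 124).
76% corresponds to t = 0.76.
R = 81 + 0.76 × (187 − 81) = 81 + 0.76 × 106 = 161.56 → 162
G = 78 + 0.76 × (32 − 78) = 78 + 0.76 × -46 = 43.04 → 43
B = 185 + 0.76 × (124 − 185) = 185 + 0.76 × -61 = 138.64 → 139
So the blended color is (162, 43, 139), about #a22b8b.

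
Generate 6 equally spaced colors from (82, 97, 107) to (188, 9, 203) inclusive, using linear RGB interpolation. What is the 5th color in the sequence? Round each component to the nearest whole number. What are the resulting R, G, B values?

With 6 swatches and endpoints inclusive, swatch 5 sits at t = (5 − 1)/(6 − 1) = 4/5 ≈ 0.8.
R = 82 + 0.8 × (188 − 82) = 166.8 → 167
G = 97 + 0.8 × (9 − 97) = 26.6 → 27
B = 107 + 0.8 × (203 − 107) = 183.8 → 184

(167, 27, 184)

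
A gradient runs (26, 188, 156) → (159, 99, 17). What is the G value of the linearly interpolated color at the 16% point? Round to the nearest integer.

G = 188 + 0.16 × (99 − 188) = 173.76 → 174

174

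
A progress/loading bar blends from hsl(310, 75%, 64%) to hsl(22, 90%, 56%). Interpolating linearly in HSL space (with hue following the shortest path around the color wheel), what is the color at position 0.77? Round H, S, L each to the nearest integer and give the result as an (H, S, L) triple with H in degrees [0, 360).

(5, 87, 58)

Hue: 22 − 310 = -288°, but |-288| > 180 so the shorter arc goes the other way: Δh = -288 + 360 = 72°.
H = 310 + 0.77 × (72) = 365.44 → 365 → 365 mod 360 = 5°
S = 75 + 0.77 × (90 − 75) = 86.55 → 87%
L = 64 + 0.77 × (56 − 64) = 57.84 → 58%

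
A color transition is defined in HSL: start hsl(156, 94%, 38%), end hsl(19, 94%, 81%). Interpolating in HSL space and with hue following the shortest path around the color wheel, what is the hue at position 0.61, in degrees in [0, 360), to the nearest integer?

Hue arc: Δh = 19 − 156 = -137° (|Δh| ≤ 180, already the shorter path).
H = 156 + 0.61 × (-137) = 72.43 → 72°

72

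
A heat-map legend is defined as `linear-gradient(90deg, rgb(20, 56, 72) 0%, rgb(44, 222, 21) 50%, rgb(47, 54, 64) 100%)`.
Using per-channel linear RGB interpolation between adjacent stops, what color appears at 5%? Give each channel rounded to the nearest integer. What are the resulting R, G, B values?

(22, 73, 67)

5% lies between the 0% and 50% stops, so the local fraction is t = (5 − 0)/(50 − 0) = 5/50 ≈ 0.1.
R = 20 + 0.1 × (44 − 20) = 22.4 → 22
G = 56 + 0.1 × (222 − 56) = 72.6 → 73
B = 72 + 0.1 × (21 − 72) = 66.9 → 67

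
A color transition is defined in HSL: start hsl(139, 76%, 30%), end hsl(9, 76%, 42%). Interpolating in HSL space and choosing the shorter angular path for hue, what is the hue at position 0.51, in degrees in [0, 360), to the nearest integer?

73

Hue arc: Δh = 9 − 139 = -130° (|Δh| ≤ 180, already the shorter path).
H = 139 + 0.51 × (-130) = 72.7 → 73°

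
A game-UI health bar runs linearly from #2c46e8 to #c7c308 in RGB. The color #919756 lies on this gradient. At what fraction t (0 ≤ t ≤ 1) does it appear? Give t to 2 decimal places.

Invert the lerp on the B channel (largest span, 224): t = (86 − 232) / (8 − 232) = -146/-224 = 0.65179.
Check on R: (145 − 44)/(199 − 44) = 0.6516 ✓

0.65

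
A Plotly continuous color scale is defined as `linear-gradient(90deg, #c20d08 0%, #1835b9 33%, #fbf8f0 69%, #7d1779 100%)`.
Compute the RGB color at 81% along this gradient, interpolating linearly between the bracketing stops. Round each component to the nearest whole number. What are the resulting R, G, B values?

81% lies between the 69% and 100% stops, so the local fraction is t = (81 − 69)/(100 − 69) = 12/31 ≈ 0.3871.
#fbf8f0 → (251, 248, 240); #7d1779 → (125, 23, 121).
R = 251 + 0.3871 × (125 − 251) = 202.225 → 202
G = 248 + 0.3871 × (23 − 248) = 160.903 → 161
B = 240 + 0.3871 × (121 − 240) = 193.935 → 194

(202, 161, 194)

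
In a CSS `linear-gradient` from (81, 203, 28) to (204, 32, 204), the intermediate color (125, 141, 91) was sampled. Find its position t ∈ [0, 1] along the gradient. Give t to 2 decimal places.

0.36

Invert the lerp on the B channel (largest span, 176): t = (91 − 28) / (204 − 28) = 63/176 = 0.35795.
Check on R: (125 − 81)/(204 − 81) = 0.3577 ✓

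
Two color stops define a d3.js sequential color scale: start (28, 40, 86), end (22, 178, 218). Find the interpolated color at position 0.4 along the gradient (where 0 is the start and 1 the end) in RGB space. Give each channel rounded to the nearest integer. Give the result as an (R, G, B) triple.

(26, 95, 139)

R = 28 + 0.4 × (22 − 28) = 28 + 0.4 × -6 = 25.6 → 26
G = 40 + 0.4 × (178 − 40) = 40 + 0.4 × 138 = 95.2 → 95
B = 86 + 0.4 × (218 − 86) = 86 + 0.4 × 132 = 138.8 → 139
So the blended color is (26, 95, 139), about #1a5f8b.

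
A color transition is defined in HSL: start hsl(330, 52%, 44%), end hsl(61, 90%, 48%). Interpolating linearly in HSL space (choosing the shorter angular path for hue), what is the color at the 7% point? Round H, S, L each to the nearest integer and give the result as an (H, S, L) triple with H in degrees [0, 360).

Hue: 61 − 330 = -269°, but |-269| > 180 so the shorter arc goes the other way: Δh = -269 + 360 = 91°.
H = 330 + 0.07 × (91) = 336.37 → 336°
S = 52 + 0.07 × (90 − 52) = 54.66 → 55%
L = 44 + 0.07 × (48 − 44) = 44.28 → 44%

(336, 55, 44)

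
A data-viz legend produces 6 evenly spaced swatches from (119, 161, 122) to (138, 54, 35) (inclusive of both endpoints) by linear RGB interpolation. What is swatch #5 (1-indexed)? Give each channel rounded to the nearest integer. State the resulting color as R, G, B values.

With 6 swatches and endpoints inclusive, swatch 5 sits at t = (5 − 1)/(6 − 1) = 4/5 ≈ 0.8.
R = 119 + 0.8 × (138 − 119) = 134.2 → 134
G = 161 + 0.8 × (54 − 161) = 75.4 → 75
B = 122 + 0.8 × (35 − 122) = 52.4 → 52

(134, 75, 52)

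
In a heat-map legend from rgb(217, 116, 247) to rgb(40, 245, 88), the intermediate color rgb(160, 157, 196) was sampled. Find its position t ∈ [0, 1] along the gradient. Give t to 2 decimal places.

Invert the lerp on the R channel (largest span, 177): t = (160 − 217) / (40 − 217) = -57/-177 = 0.32203.
Check on G: (157 − 116)/(245 − 116) = 0.3178 ✓

0.32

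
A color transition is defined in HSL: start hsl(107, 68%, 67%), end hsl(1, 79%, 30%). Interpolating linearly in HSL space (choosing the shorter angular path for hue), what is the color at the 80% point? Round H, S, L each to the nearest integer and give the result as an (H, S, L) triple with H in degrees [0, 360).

Hue arc: Δh = 1 − 107 = -106° (|Δh| ≤ 180, already the shorter path).
H = 107 + 0.8 × (-106) = 22.2 → 22°
S = 68 + 0.8 × (79 − 68) = 76.8 → 77%
L = 67 + 0.8 × (30 − 67) = 37.4 → 37%

(22, 77, 37)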